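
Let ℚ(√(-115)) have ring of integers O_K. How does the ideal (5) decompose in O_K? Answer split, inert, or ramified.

p ramifies

-115 mod 4 = 1, hence disc K = -115 and O_K = ℤ[(1+√-115)/2].
disc(K) = -115 = 5·(-23), so p = 5 is ramified.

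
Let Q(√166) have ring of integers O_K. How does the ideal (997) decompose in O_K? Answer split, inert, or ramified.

remains prime (inert)

Since 166 ≢ 1 mod 4, the ring of integers is ℤ[√166] with discriminant 4·166 = 664.
Since gcd(997, 664) = 1 the prime 997 does not ramify.
Compute (166/997) via Euler: 166^((997-1)/2) mod 997 = 996, so (166/997) = -1.
(166/997) = -1, so 997 is inert.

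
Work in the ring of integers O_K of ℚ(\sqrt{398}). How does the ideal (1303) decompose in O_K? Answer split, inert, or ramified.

398 mod 4 = 2, hence disc K = 4·398 = 1592 and O_K = ℤ[√398].
1303 ∤ 1592, so 1303 is unramified.
(398/1303) = 398^651 mod 1303 = 1, giving Legendre symbol 1.
(398/1303) = 1, so 1303 splits.

splits completely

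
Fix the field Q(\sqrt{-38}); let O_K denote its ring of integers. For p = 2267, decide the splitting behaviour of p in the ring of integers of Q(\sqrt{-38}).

d = -38 ≡ 2 (mod 4), so O_K = ℤ[√-38] and disc(K) = 4d = -152.
disc(K) = -152 is not divisible by 2267; 2267 is unramified.
Legendre symbol by Euler's criterion: (-38/2267) ≡ (-38)^1133 ≡ 2266 (mod 2267), i.e. (-38/2267) = -1.
Legendre symbol -1 ⇒ 2267 is inert.

inert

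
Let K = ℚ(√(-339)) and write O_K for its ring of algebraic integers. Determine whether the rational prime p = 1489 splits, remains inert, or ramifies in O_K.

d = -339 ≡ 1 (mod 4), so O_K = ℤ[(1+√-339)/2] and disc(K) = d = -339.
1489 ∤ -339, so 1489 is unramified.
Legendre symbol by Euler's criterion: (-339/1489) ≡ (-339)^744 ≡ 1488 (mod 1489), i.e. (-339/1489) = -1.
(-339/1489) = -1, so 1489 is inert.

inert — (1489) stays prime in O_K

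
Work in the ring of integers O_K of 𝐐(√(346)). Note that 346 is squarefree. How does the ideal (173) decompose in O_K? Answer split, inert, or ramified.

Since 346 ≢ 1 mod 4, the ring of integers is ℤ[√346] with discriminant 4·346 = 1384.
173 divides disc(K) = 1384, so 173 ramifies.

173 is ramified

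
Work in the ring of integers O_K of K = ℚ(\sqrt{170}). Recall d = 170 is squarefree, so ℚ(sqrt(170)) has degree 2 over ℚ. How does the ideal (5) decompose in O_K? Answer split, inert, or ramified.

5 is ramified

d = 170 ≡ 2 (mod 4), so O_K = ℤ[√170] and disc(K) = 4d = 680.
Ramification test: 5 | 680. The prime 5 ramifies in K.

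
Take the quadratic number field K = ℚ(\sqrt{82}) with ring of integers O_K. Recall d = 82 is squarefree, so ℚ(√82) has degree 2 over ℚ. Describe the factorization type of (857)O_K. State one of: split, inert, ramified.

82 mod 4 = 2, hence disc K = 4·82 = 328 and O_K = ℤ[√82].
Since gcd(857, 328) = 1 the prime 857 does not ramify.
Euler's criterion: 82^428 mod 857 = 1. Thus (82|857) = 1.
(82/857) = 1, so 857 splits.

splits completely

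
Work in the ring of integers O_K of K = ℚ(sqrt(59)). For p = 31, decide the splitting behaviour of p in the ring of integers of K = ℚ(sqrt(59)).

split — (31) = 𝔭₁𝔭₂ with 𝔭₁ ≠ 𝔭₂

d = 59 ≡ 3 (mod 4), so O_K = ℤ[√59] and disc(K) = 4d = 236.
disc(K) = 236 is not divisible by 31; 31 is unramified.
Euler's criterion: 59^15 mod 31 = 1. Thus (59|31) = 1.
d is a quadratic residue mod p, hence 31 splits in O_K.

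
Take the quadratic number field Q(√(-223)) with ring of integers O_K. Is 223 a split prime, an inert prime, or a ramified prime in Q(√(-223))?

d = -223 ≡ 1 (mod 4), so O_K = ℤ[(1+√-223)/2] and disc(K) = d = -223.
disc(K) = -223 = 223·(-1), so p = 223 is ramified.

ramified — (223) = 𝔭²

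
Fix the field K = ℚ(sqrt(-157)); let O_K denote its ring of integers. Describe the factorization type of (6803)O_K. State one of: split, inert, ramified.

inert

-157 mod 4 = 3, hence disc K = 4·(-157) = -628 and O_K = ℤ[√-157].
6803 ∤ -628, so 6803 is unramified.
Legendre symbol by Euler's criterion: (-157/6803) ≡ (-157)^3401 ≡ 6802 (mod 6803), i.e. (-157/6803) = -1.
Legendre symbol -1 ⇒ 6803 is inert.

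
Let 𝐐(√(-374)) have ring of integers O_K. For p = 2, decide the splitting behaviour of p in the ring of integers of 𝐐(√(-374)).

Since -374 ≢ 1 mod 4, the ring of integers is ℤ[√-374] with discriminant 4·(-374) = -1496.
2 divides disc(K) = -1496, so 2 ramifies.

ramifies in O_K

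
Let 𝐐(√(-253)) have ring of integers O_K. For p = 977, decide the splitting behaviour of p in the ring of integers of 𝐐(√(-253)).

-253 mod 4 = 3, hence disc K = 4·(-253) = -1012 and O_K = ℤ[√-253].
disc(K) = -1012 is not divisible by 977; 977 is unramified.
(-253/977) = 724^488 mod 977 = 976, giving Legendre symbol -1.
Legendre symbol -1 ⇒ 977 is inert.

inert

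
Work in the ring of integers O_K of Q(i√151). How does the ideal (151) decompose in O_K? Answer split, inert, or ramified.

Since -151 ≡ 1 mod 4, the ring of integers is ℤ[(1+√-151)/2] with discriminant -151.
Ramification test: 151 | -151. The prime 151 ramifies in K.

ramified — (151) = 𝔭²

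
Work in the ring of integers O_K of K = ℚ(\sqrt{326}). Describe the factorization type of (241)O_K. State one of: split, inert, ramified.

326 mod 4 = 2, hence disc K = 4·326 = 1304 and O_K = ℤ[√326].
241 ∤ 1304, so 241 is unramified.
Legendre symbol by Euler's criterion: (326/241) ≡ 326^120 ≡ 240 (mod 241), i.e. (326/241) = -1.
(326/241) = -1, so 241 is inert.

inert — (241) stays prime in O_K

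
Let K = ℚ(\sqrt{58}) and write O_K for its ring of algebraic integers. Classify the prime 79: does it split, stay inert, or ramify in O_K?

p is inert

d = 58 ≡ 2 (mod 4), so O_K = ℤ[√58] and disc(K) = 4d = 232.
disc(K) = 232 is not divisible by 79; 79 is unramified.
Compute (58/79) via Euler: 58^((79-1)/2) mod 79 = 78, so (58/79) = -1.
d is a non-residue mod p, hence 79 remains inert in O_K.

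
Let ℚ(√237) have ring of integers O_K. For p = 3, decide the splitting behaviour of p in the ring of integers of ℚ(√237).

p ramifies

Since 237 ≡ 1 mod 4, the ring of integers is ℤ[(1+√237)/2] with discriminant 237.
disc(K) = 237 = 3·79, so p = 3 is ramified.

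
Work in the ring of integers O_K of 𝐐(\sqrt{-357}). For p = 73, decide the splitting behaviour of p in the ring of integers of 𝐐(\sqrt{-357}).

splits completely

-357 mod 4 = 3, hence disc K = 4·(-357) = -1428 and O_K = ℤ[√-357].
73 ∤ -1428, so 73 is unramified.
Compute (-357/73) via Euler: 8^((73-1)/2) mod 73 = 1, so (-357/73) = 1.
(-357/73) = 1, so 73 splits.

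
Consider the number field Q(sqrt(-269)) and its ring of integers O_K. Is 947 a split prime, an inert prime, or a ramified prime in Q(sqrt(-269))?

d = -269 ≡ 3 (mod 4), so O_K = ℤ[√-269] and disc(K) = 4d = -1076.
947 ∤ -1076, so 947 is unramified.
Euler's criterion: (-269)^473 mod 947 = 1. Thus (-269|947) = 1.
(-269/947) = 1, so 947 splits.

splits completely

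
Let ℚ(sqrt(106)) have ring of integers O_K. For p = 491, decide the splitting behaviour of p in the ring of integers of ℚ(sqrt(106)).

splits completely

d = 106 ≡ 2 (mod 4), so O_K = ℤ[√106] and disc(K) = 4d = 424.
491 ∤ 424, so 491 is unramified.
Legendre symbol by Euler's criterion: (106/491) ≡ 106^245 ≡ 1 (mod 491), i.e. (106/491) = 1.
Legendre symbol 1 ⇒ 491 is split.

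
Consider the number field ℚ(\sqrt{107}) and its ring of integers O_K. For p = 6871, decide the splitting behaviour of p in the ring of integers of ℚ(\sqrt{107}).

inert — (6871) stays prime in O_K

d = 107 ≡ 3 (mod 4), so O_K = ℤ[√107] and disc(K) = 4d = 428.
disc(K) = 428 is not divisible by 6871; 6871 is unramified.
Legendre symbol by Euler's criterion: (107/6871) ≡ 107^3435 ≡ 6870 (mod 6871), i.e. (107/6871) = -1.
d is a non-residue mod p, hence 6871 remains inert in O_K.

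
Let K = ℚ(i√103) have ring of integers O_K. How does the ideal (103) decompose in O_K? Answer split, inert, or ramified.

Since -103 ≡ 1 mod 4, the ring of integers is ℤ[(1+√-103)/2] with discriminant -103.
disc(K) = -103 = 103·(-1), so p = 103 is ramified.

ramifies in O_K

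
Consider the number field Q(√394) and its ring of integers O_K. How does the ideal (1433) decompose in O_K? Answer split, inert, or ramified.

d = 394 ≡ 2 (mod 4), so O_K = ℤ[√394] and disc(K) = 4d = 1576.
1433 ∤ 1576, so 1433 is unramified.
(394/1433) = 394^716 mod 1433 = 1, giving Legendre symbol 1.
Legendre symbol 1 ⇒ 1433 is split.

p splits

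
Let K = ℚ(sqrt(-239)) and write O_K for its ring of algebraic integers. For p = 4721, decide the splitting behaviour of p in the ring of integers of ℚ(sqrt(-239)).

Since -239 ≡ 1 mod 4, the ring of integers is ℤ[(1+√-239)/2] with discriminant -239.
Since gcd(4721, -239) = 1 the prime 4721 does not ramify.
Legendre symbol by Euler's criterion: (-239/4721) ≡ (-239)^2360 ≡ 1 (mod 4721), i.e. (-239/4721) = 1.
d is a quadratic residue mod p, hence 4721 splits in O_K.

split — (4721) = 𝔭₁𝔭₂ with 𝔭₁ ≠ 𝔭₂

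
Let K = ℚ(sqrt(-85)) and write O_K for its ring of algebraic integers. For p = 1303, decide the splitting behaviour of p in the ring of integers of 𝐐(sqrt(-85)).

1303 remains inert

Since -85 ≢ 1 mod 4, the ring of integers is ℤ[√-85] with discriminant 4·(-85) = -340.
1303 ∤ -340, so 1303 is unramified.
Compute (-85/1303) via Euler: 1218^((1303-1)/2) mod 1303 = 1302, so (-85/1303) = -1.
d is a non-residue mod p, hence 1303 remains inert in O_K.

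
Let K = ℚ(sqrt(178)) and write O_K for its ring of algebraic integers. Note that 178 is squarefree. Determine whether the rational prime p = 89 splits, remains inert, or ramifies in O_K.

89 is ramified

178 mod 4 = 2, hence disc K = 4·178 = 712 and O_K = ℤ[√178].
Ramification test: 89 | 712. The prime 89 ramifies in K.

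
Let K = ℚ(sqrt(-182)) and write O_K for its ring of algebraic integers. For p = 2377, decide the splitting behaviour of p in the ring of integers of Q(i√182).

d = -182 ≡ 2 (mod 4), so O_K = ℤ[√-182] and disc(K) = 4d = -728.
disc(K) = -728 is not divisible by 2377; 2377 is unramified.
Legendre symbol by Euler's criterion: (-182/2377) ≡ (-182)^1188 ≡ 2376 (mod 2377), i.e. (-182/2377) = -1.
(-182/2377) = -1, so 2377 is inert.

inert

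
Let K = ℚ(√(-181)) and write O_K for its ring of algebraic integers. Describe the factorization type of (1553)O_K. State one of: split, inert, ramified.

Since -181 ≢ 1 mod 4, the ring of integers is ℤ[√-181] with discriminant 4·(-181) = -724.
disc(K) = -724 is not divisible by 1553; 1553 is unramified.
Euler's criterion: (-181)^776 mod 1553 = 1552. Thus (-181|1553) = -1.
Legendre symbol -1 ⇒ 1553 is inert.

inert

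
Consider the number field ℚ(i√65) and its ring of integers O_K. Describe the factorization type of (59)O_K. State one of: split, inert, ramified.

split — (59) = 𝔭₁𝔭₂ with 𝔭₁ ≠ 𝔭₂

-65 mod 4 = 3, hence disc K = 4·(-65) = -260 and O_K = ℤ[√-65].
59 ∤ -260, so 59 is unramified.
Euler's criterion: (-65)^29 mod 59 = 1. Thus (-65|59) = 1.
(-65/59) = 1, so 59 splits.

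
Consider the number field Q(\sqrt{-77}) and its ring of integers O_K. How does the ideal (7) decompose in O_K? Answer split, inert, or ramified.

ramified

-77 mod 4 = 3, hence disc K = 4·(-77) = -308 and O_K = ℤ[√-77].
disc(K) = -308 = 7·(-44), so p = 7 is ramified.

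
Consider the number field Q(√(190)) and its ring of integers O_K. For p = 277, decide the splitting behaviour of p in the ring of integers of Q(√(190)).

d = 190 ≡ 2 (mod 4), so O_K = ℤ[√190] and disc(K) = 4d = 760.
disc(K) = 760 is not divisible by 277; 277 is unramified.
Euler's criterion: 190^138 mod 277 = 1. Thus (190|277) = 1.
(190/277) = 1, so 277 splits.

splits completely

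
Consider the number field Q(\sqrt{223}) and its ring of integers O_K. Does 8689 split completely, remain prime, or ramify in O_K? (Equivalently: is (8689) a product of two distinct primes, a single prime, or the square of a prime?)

d = 223 ≡ 3 (mod 4), so O_K = ℤ[√223] and disc(K) = 4d = 892.
disc(K) = 892 is not divisible by 8689; 8689 is unramified.
Legendre symbol by Euler's criterion: (223/8689) ≡ 223^4344 ≡ 8688 (mod 8689), i.e. (223/8689) = -1.
d is a non-residue mod p, hence 8689 remains inert in O_K.

p is inert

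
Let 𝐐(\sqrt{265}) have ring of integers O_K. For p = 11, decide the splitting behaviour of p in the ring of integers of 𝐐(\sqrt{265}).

Since 265 ≡ 1 mod 4, the ring of integers is ℤ[(1+√265)/2] with discriminant 265.
Since gcd(11, 265) = 1 the prime 11 does not ramify.
Euler's criterion: 265^5 mod 11 = 1. Thus (265|11) = 1.
(265/11) = 1, so 11 splits.

p splits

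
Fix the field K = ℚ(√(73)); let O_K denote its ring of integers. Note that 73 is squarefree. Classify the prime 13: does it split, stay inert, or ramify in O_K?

d = 73 ≡ 1 (mod 4), so O_K = ℤ[(1+√73)/2] and disc(K) = d = 73.
disc(K) = 73 is not divisible by 13; 13 is unramified.
Compute (73/13) via Euler: 8^((13-1)/2) mod 13 = 12, so (73/13) = -1.
Legendre symbol -1 ⇒ 13 is inert.

remains prime (inert)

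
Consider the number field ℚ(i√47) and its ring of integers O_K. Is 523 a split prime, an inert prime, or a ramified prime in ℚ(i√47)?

splits completely

Since -47 ≡ 1 mod 4, the ring of integers is ℤ[(1+√-47)/2] with discriminant -47.
523 ∤ -47, so 523 is unramified.
Compute (-47/523) via Euler: 476^((523-1)/2) mod 523 = 1, so (-47/523) = 1.
Legendre symbol 1 ⇒ 523 is split.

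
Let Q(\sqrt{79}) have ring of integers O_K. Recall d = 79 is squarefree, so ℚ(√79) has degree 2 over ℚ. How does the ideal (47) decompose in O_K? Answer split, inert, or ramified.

79 mod 4 = 3, hence disc K = 4·79 = 316 and O_K = ℤ[√79].
47 ∤ 316, so 47 is unramified.
Compute (79/47) via Euler: 32^((47-1)/2) mod 47 = 1, so (79/47) = 1.
d is a quadratic residue mod p, hence 47 splits in O_K.

47 splits in O_K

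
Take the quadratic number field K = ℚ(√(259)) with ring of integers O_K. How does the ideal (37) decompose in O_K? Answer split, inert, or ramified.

259 mod 4 = 3, hence disc K = 4·259 = 1036 and O_K = ℤ[√259].
37 divides disc(K) = 1036, so 37 ramifies.

37 is ramified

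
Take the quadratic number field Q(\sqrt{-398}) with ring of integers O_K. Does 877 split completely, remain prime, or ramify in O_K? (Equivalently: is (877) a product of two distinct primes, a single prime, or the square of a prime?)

remains prime (inert)

-398 mod 4 = 2, hence disc K = 4·(-398) = -1592 and O_K = ℤ[√-398].
disc(K) = -1592 is not divisible by 877; 877 is unramified.
Euler's criterion: (-398)^438 mod 877 = 876. Thus (-398|877) = -1.
Legendre symbol -1 ⇒ 877 is inert.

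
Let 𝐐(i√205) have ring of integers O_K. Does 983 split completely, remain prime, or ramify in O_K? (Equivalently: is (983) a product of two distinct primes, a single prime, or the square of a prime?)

p splits

-205 mod 4 = 3, hence disc K = 4·(-205) = -820 and O_K = ℤ[√-205].
disc(K) = -820 is not divisible by 983; 983 is unramified.
(-205/983) = 778^491 mod 983 = 1, giving Legendre symbol 1.
Legendre symbol 1 ⇒ 983 is split.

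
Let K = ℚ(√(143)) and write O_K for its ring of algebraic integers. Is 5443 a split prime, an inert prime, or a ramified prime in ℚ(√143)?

p is inert

Since 143 ≢ 1 mod 4, the ring of integers is ℤ[√143] with discriminant 4·143 = 572.
5443 ∤ 572, so 5443 is unramified.
Legendre symbol by Euler's criterion: (143/5443) ≡ 143^2721 ≡ 5442 (mod 5443), i.e. (143/5443) = -1.
d is a non-residue mod p, hence 5443 remains inert in O_K.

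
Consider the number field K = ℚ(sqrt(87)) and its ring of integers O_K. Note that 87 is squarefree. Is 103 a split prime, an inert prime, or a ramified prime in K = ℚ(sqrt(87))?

inert — (103) stays prime in O_K

d = 87 ≡ 3 (mod 4), so O_K = ℤ[√87] and disc(K) = 4d = 348.
disc(K) = 348 is not divisible by 103; 103 is unramified.
(87/103) = 87^51 mod 103 = 102, giving Legendre symbol -1.
d is a non-residue mod p, hence 103 remains inert in O_K.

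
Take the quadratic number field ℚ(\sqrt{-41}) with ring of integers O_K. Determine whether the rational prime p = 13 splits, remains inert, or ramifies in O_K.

Since -41 ≢ 1 mod 4, the ring of integers is ℤ[√-41] with discriminant 4·(-41) = -164.
13 ∤ -164, so 13 is unramified.
(-41/13) = 11^6 mod 13 = 12, giving Legendre symbol -1.
(-41/13) = -1, so 13 is inert.

13 remains inert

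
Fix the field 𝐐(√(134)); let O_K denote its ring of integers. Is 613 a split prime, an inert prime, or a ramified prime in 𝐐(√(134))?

134 mod 4 = 2, hence disc K = 4·134 = 536 and O_K = ℤ[√134].
Since gcd(613, 536) = 1 the prime 613 does not ramify.
Legendre symbol by Euler's criterion: (134/613) ≡ 134^306 ≡ 612 (mod 613), i.e. (134/613) = -1.
(134/613) = -1, so 613 is inert.

613 remains inert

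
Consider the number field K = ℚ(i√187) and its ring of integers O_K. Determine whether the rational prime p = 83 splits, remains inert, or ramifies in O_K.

d = -187 ≡ 1 (mod 4), so O_K = ℤ[(1+√-187)/2] and disc(K) = d = -187.
disc(K) = -187 is not divisible by 83; 83 is unramified.
Compute (-187/83) via Euler: 62^((83-1)/2) mod 83 = 82, so (-187/83) = -1.
(-187/83) = -1, so 83 is inert.

inert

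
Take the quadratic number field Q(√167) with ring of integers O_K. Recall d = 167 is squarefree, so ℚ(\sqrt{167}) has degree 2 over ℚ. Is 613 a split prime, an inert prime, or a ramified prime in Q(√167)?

splits completely

Since 167 ≢ 1 mod 4, the ring of integers is ℤ[√167] with discriminant 4·167 = 668.
Since gcd(613, 668) = 1 the prime 613 does not ramify.
Euler's criterion: 167^306 mod 613 = 1. Thus (167|613) = 1.
Legendre symbol 1 ⇒ 613 is split.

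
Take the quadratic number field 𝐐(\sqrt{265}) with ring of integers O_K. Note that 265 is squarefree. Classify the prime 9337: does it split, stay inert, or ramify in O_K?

remains prime (inert)

265 mod 4 = 1, hence disc K = 265 and O_K = ℤ[(1+√265)/2].
disc(K) = 265 is not divisible by 9337; 9337 is unramified.
Compute (265/9337) via Euler: 265^((9337-1)/2) mod 9337 = 9336, so (265/9337) = -1.
d is a non-residue mod p, hence 9337 remains inert in O_K.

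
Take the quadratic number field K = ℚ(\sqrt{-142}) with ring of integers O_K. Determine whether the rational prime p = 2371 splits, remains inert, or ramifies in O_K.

splits completely

Since -142 ≢ 1 mod 4, the ring of integers is ℤ[√-142] with discriminant 4·(-142) = -568.
disc(K) = -568 is not divisible by 2371; 2371 is unramified.
Legendre symbol by Euler's criterion: (-142/2371) ≡ (-142)^1185 ≡ 1 (mod 2371), i.e. (-142/2371) = 1.
d is a quadratic residue mod p, hence 2371 splits in O_K.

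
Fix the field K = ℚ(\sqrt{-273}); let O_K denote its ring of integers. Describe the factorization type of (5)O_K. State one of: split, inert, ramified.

p is inert

d = -273 ≡ 3 (mod 4), so O_K = ℤ[√-273] and disc(K) = 4d = -1092.
5 ∤ -1092, so 5 is unramified.
(-273/5) = 2^2 mod 5 = 4, giving Legendre symbol -1.
Legendre symbol -1 ⇒ 5 is inert.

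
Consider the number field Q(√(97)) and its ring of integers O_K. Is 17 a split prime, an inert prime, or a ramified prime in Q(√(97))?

97 mod 4 = 1, hence disc K = 97 and O_K = ℤ[(1+√97)/2].
Since gcd(17, 97) = 1 the prime 17 does not ramify.
Legendre symbol by Euler's criterion: (97/17) ≡ 97^8 ≡ 16 (mod 17), i.e. (97/17) = -1.
(97/17) = -1, so 17 is inert.

remains prime (inert)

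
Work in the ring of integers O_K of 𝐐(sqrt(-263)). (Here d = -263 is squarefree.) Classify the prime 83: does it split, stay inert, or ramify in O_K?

83 splits in O_K

-263 mod 4 = 1, hence disc K = -263 and O_K = ℤ[(1+√-263)/2].
Since gcd(83, -263) = 1 the prime 83 does not ramify.
Legendre symbol by Euler's criterion: (-263/83) ≡ (-263)^41 ≡ 1 (mod 83), i.e. (-263/83) = 1.
(-263/83) = 1, so 83 splits.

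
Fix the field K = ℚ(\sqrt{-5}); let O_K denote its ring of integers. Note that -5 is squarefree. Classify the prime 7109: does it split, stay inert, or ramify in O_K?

d = -5 ≡ 3 (mod 4), so O_K = ℤ[√-5] and disc(K) = 4d = -20.
disc(K) = -20 is not divisible by 7109; 7109 is unramified.
Euler's criterion: (-5)^3554 mod 7109 = 1. Thus (-5|7109) = 1.
d is a quadratic residue mod p, hence 7109 splits in O_K.

7109 splits in O_K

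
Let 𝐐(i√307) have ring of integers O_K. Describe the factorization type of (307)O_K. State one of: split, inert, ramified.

p ramifies

Since -307 ≡ 1 mod 4, the ring of integers is ℤ[(1+√-307)/2] with discriminant -307.
307 divides disc(K) = -307, so 307 ramifies.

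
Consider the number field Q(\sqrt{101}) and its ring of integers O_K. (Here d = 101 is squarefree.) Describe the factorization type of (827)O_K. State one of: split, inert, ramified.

d = 101 ≡ 1 (mod 4), so O_K = ℤ[(1+√101)/2] and disc(K) = d = 101.
827 ∤ 101, so 827 is unramified.
Compute (101/827) via Euler: 101^((827-1)/2) mod 827 = 1, so (101/827) = 1.
Legendre symbol 1 ⇒ 827 is split.

splits completely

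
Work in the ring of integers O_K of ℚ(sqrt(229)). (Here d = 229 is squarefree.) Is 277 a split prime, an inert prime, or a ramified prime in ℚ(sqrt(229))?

d = 229 ≡ 1 (mod 4), so O_K = ℤ[(1+√229)/2] and disc(K) = d = 229.
disc(K) = 229 is not divisible by 277; 277 is unramified.
Legendre symbol by Euler's criterion: (229/277) ≡ 229^138 ≡ 1 (mod 277), i.e. (229/277) = 1.
(229/277) = 1, so 277 splits.

split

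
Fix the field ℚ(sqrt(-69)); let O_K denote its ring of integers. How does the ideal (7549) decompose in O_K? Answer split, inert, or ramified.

inert

-69 mod 4 = 3, hence disc K = 4·(-69) = -276 and O_K = ℤ[√-69].
Since gcd(7549, -276) = 1 the prime 7549 does not ramify.
Compute (-69/7549) via Euler: 7480^((7549-1)/2) mod 7549 = 7548, so (-69/7549) = -1.
d is a non-residue mod p, hence 7549 remains inert in O_K.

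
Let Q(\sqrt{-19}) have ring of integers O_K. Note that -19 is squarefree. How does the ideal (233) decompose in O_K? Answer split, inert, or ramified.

Since -19 ≡ 1 mod 4, the ring of integers is ℤ[(1+√-19)/2] with discriminant -19.
disc(K) = -19 is not divisible by 233; 233 is unramified.
Compute (-19/233) via Euler: 214^((233-1)/2) mod 233 = 1, so (-19/233) = 1.
(-19/233) = 1, so 233 splits.

p splits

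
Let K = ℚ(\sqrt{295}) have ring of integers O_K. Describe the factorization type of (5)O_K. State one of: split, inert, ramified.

ramified — (5) = 𝔭²

d = 295 ≡ 3 (mod 4), so O_K = ℤ[√295] and disc(K) = 4d = 1180.
Ramification test: 5 | 1180. The prime 5 ramifies in K.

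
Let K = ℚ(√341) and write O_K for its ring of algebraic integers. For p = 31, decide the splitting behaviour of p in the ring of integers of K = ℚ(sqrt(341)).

Since 341 ≡ 1 mod 4, the ring of integers is ℤ[(1+√341)/2] with discriminant 341.
31 divides disc(K) = 341, so 31 ramifies.

ramified — (31) = 𝔭²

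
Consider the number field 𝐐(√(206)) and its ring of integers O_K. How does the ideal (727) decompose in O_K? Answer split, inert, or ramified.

splits completely

206 mod 4 = 2, hence disc K = 4·206 = 824 and O_K = ℤ[√206].
727 ∤ 824, so 727 is unramified.
Euler's criterion: 206^363 mod 727 = 1. Thus (206|727) = 1.
d is a quadratic residue mod p, hence 727 splits in O_K.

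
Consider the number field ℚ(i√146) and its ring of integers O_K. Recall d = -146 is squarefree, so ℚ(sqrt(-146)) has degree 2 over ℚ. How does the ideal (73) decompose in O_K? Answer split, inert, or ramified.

ramified

d = -146 ≡ 2 (mod 4), so O_K = ℤ[√-146] and disc(K) = 4d = -584.
Ramification test: 73 | -584. The prime 73 ramifies in K.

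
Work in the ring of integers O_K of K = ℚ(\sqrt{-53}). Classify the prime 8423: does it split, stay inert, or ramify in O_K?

-53 mod 4 = 3, hence disc K = 4·(-53) = -212 and O_K = ℤ[√-53].
8423 ∤ -212, so 8423 is unramified.
(-53/8423) = 8370^4211 mod 8423 = 8422, giving Legendre symbol -1.
(-53/8423) = -1, so 8423 is inert.

remains prime (inert)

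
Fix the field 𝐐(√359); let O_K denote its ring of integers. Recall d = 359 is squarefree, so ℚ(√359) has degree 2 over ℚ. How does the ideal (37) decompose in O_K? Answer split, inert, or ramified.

splits completely

d = 359 ≡ 3 (mod 4), so O_K = ℤ[√359] and disc(K) = 4d = 1436.
37 ∤ 1436, so 37 is unramified.
Compute (359/37) via Euler: 26^((37-1)/2) mod 37 = 1, so (359/37) = 1.
d is a quadratic residue mod p, hence 37 splits in O_K.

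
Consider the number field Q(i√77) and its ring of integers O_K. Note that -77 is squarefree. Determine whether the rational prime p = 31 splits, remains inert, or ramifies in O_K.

-77 mod 4 = 3, hence disc K = 4·(-77) = -308 and O_K = ℤ[√-77].
31 ∤ -308, so 31 is unramified.
Euler's criterion: (-77)^15 mod 31 = 1. Thus (-77|31) = 1.
Legendre symbol 1 ⇒ 31 is split.

split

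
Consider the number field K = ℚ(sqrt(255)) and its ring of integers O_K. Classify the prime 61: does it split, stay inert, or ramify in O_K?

d = 255 ≡ 3 (mod 4), so O_K = ℤ[√255] and disc(K) = 4d = 1020.
61 ∤ 1020, so 61 is unramified.
(255/61) = 11^30 mod 61 = 60, giving Legendre symbol -1.
(255/61) = -1, so 61 is inert.

p is inert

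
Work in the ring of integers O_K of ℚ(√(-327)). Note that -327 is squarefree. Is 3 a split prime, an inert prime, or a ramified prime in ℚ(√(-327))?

d = -327 ≡ 1 (mod 4), so O_K = ℤ[(1+√-327)/2] and disc(K) = d = -327.
3 divides disc(K) = -327, so 3 ramifies.

ramified — (3) = 𝔭²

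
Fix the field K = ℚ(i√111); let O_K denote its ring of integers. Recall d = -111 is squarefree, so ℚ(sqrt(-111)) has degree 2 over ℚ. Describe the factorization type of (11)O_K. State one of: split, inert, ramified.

-111 mod 4 = 1, hence disc K = -111 and O_K = ℤ[(1+√-111)/2].
disc(K) = -111 is not divisible by 11; 11 is unramified.
Legendre symbol by Euler's criterion: (-111/11) ≡ (-111)^5 ≡ 10 (mod 11), i.e. (-111/11) = -1.
d is a non-residue mod p, hence 11 remains inert in O_K.

p is inert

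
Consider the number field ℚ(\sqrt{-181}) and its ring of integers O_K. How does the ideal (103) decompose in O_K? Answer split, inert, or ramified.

d = -181 ≡ 3 (mod 4), so O_K = ℤ[√-181] and disc(K) = 4d = -724.
Since gcd(103, -724) = 1 the prime 103 does not ramify.
Legendre symbol by Euler's criterion: (-181/103) ≡ (-181)^51 ≡ 1 (mod 103), i.e. (-181/103) = 1.
(-181/103) = 1, so 103 splits.

p splits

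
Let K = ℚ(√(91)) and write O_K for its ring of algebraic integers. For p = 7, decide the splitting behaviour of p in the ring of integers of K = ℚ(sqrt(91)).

91 mod 4 = 3, hence disc K = 4·91 = 364 and O_K = ℤ[√91].
7 divides disc(K) = 364, so 7 ramifies.

7 is ramified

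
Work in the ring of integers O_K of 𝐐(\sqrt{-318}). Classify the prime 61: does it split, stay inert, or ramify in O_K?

d = -318 ≡ 2 (mod 4), so O_K = ℤ[√-318] and disc(K) = 4d = -1272.
Since gcd(61, -1272) = 1 the prime 61 does not ramify.
(-318/61) = 48^30 mod 61 = 1, giving Legendre symbol 1.
Legendre symbol 1 ⇒ 61 is split.

split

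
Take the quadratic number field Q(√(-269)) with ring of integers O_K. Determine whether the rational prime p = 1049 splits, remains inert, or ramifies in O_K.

1049 remains inert

d = -269 ≡ 3 (mod 4), so O_K = ℤ[√-269] and disc(K) = 4d = -1076.
disc(K) = -1076 is not divisible by 1049; 1049 is unramified.
Legendre symbol by Euler's criterion: (-269/1049) ≡ (-269)^524 ≡ 1048 (mod 1049), i.e. (-269/1049) = -1.
Legendre symbol -1 ⇒ 1049 is inert.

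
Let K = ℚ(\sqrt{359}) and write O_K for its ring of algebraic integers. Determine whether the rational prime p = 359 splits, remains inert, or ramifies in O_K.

ramifies in O_K

Since 359 ≢ 1 mod 4, the ring of integers is ℤ[√359] with discriminant 4·359 = 1436.
Ramification test: 359 | 1436. The prime 359 ramifies in K.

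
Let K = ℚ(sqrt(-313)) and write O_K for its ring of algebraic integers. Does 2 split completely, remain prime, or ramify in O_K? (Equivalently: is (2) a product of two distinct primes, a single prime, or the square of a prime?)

Since -313 ≢ 1 mod 4, the ring of integers is ℤ[√-313] with discriminant 4·(-313) = -1252.
disc(K) = -1252 = 2·(-626), so p = 2 is ramified.

p ramifies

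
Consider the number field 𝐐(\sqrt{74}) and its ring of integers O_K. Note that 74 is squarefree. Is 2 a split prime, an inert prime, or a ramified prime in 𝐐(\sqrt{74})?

74 mod 4 = 2, hence disc K = 4·74 = 296 and O_K = ℤ[√74].
2 divides disc(K) = 296, so 2 ramifies.

2 is ramified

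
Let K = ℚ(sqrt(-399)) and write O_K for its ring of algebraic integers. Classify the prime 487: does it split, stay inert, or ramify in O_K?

-399 mod 4 = 1, hence disc K = -399 and O_K = ℤ[(1+√-399)/2].
disc(K) = -399 is not divisible by 487; 487 is unramified.
(-399/487) = 88^243 mod 487 = 486, giving Legendre symbol -1.
(-399/487) = -1, so 487 is inert.

inert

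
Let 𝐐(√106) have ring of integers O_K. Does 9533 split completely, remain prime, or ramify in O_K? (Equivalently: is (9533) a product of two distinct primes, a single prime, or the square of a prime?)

106 mod 4 = 2, hence disc K = 4·106 = 424 and O_K = ℤ[√106].
9533 ∤ 424, so 9533 is unramified.
Compute (106/9533) via Euler: 106^((9533-1)/2) mod 9533 = 9532, so (106/9533) = -1.
d is a non-residue mod p, hence 9533 remains inert in O_K.

inert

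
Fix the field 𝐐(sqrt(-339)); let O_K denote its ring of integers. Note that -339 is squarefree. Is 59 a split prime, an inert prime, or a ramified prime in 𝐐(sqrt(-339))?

splits completely

-339 mod 4 = 1, hence disc K = -339 and O_K = ℤ[(1+√-339)/2].
59 ∤ -339, so 59 is unramified.
Legendre symbol by Euler's criterion: (-339/59) ≡ (-339)^29 ≡ 1 (mod 59), i.e. (-339/59) = 1.
(-339/59) = 1, so 59 splits.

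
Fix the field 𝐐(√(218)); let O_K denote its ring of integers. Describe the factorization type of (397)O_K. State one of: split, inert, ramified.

p splits

Since 218 ≢ 1 mod 4, the ring of integers is ℤ[√218] with discriminant 4·218 = 872.
397 ∤ 872, so 397 is unramified.
Legendre symbol by Euler's criterion: (218/397) ≡ 218^198 ≡ 1 (mod 397), i.e. (218/397) = 1.
Legendre symbol 1 ⇒ 397 is split.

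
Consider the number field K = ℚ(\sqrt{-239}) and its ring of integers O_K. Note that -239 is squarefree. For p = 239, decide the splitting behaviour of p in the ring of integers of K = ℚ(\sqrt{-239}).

Since -239 ≡ 1 mod 4, the ring of integers is ℤ[(1+√-239)/2] with discriminant -239.
disc(K) = -239 = 239·(-1), so p = 239 is ramified.

ramified — (239) = 𝔭²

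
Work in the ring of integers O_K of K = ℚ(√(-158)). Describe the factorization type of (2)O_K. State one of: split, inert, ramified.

ramified

-158 mod 4 = 2, hence disc K = 4·(-158) = -632 and O_K = ℤ[√-158].
2 divides disc(K) = -632, so 2 ramifies.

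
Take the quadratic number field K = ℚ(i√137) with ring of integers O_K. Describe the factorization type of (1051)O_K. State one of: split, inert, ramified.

Since -137 ≢ 1 mod 4, the ring of integers is ℤ[√-137] with discriminant 4·(-137) = -548.
1051 ∤ -548, so 1051 is unramified.
(-137/1051) = 914^525 mod 1051 = 1, giving Legendre symbol 1.
(-137/1051) = 1, so 1051 splits.

splits completely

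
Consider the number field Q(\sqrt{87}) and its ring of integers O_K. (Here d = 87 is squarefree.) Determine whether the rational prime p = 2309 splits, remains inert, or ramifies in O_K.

Since 87 ≢ 1 mod 4, the ring of integers is ℤ[√87] with discriminant 4·87 = 348.
disc(K) = 348 is not divisible by 2309; 2309 is unramified.
Euler's criterion: 87^1154 mod 2309 = 1. Thus (87|2309) = 1.
Legendre symbol 1 ⇒ 2309 is split.

2309 splits in O_K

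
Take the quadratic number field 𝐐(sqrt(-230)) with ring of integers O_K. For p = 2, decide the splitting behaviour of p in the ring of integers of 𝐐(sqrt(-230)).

ramified

Since -230 ≢ 1 mod 4, the ring of integers is ℤ[√-230] with discriminant 4·(-230) = -920.
2 divides disc(K) = -920, so 2 ramifies.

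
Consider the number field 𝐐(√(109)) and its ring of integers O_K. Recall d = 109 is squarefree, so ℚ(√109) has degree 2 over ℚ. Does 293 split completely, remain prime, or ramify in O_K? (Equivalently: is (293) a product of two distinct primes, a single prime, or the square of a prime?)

split — (293) = 𝔭₁𝔭₂ with 𝔭₁ ≠ 𝔭₂

109 mod 4 = 1, hence disc K = 109 and O_K = ℤ[(1+√109)/2].
Since gcd(293, 109) = 1 the prime 293 does not ramify.
Legendre symbol by Euler's criterion: (109/293) ≡ 109^146 ≡ 1 (mod 293), i.e. (109/293) = 1.
Legendre symbol 1 ⇒ 293 is split.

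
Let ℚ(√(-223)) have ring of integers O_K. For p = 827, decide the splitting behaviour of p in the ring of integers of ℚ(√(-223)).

inert

-223 mod 4 = 1, hence disc K = -223 and O_K = ℤ[(1+√-223)/2].
Since gcd(827, -223) = 1 the prime 827 does not ramify.
(-223/827) = 604^413 mod 827 = 826, giving Legendre symbol -1.
Legendre symbol -1 ⇒ 827 is inert.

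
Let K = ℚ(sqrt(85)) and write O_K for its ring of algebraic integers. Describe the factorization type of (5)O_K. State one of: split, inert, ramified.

85 mod 4 = 1, hence disc K = 85 and O_K = ℤ[(1+√85)/2].
disc(K) = 85 = 5·17, so p = 5 is ramified.

ramifies in O_K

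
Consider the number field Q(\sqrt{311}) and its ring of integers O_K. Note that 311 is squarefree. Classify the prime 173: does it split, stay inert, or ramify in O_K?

173 splits in O_K

Since 311 ≢ 1 mod 4, the ring of integers is ℤ[√311] with discriminant 4·311 = 1244.
disc(K) = 1244 is not divisible by 173; 173 is unramified.
Euler's criterion: 311^86 mod 173 = 1. Thus (311|173) = 1.
d is a quadratic residue mod p, hence 173 splits in O_K.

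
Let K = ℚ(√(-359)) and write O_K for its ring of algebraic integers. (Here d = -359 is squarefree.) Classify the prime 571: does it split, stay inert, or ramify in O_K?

-359 mod 4 = 1, hence disc K = -359 and O_K = ℤ[(1+√-359)/2].
Since gcd(571, -359) = 1 the prime 571 does not ramify.
Compute (-359/571) via Euler: 212^((571-1)/2) mod 571 = 570, so (-359/571) = -1.
Legendre symbol -1 ⇒ 571 is inert.

571 remains inert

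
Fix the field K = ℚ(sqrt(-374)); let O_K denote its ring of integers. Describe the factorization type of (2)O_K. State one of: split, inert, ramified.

2 is ramified

d = -374 ≡ 2 (mod 4), so O_K = ℤ[√-374] and disc(K) = 4d = -1496.
Ramification test: 2 | -1496. The prime 2 ramifies in K.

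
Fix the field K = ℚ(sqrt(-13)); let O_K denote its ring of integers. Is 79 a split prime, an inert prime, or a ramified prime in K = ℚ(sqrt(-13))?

Since -13 ≢ 1 mod 4, the ring of integers is ℤ[√-13] with discriminant 4·(-13) = -52.
79 ∤ -52, so 79 is unramified.
Euler's criterion: (-13)^39 mod 79 = 78. Thus (-13|79) = -1.
d is a non-residue mod p, hence 79 remains inert in O_K.

remains prime (inert)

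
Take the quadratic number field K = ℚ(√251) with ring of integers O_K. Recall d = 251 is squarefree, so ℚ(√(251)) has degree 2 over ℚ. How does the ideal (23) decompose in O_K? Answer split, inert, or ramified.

Since 251 ≢ 1 mod 4, the ring of integers is ℤ[√251] with discriminant 4·251 = 1004.
disc(K) = 1004 is not divisible by 23; 23 is unramified.
(251/23) = 21^11 mod 23 = 22, giving Legendre symbol -1.
(251/23) = -1, so 23 is inert.

inert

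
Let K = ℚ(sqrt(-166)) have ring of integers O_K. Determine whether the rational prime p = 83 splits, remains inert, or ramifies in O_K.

Since -166 ≢ 1 mod 4, the ring of integers is ℤ[√-166] with discriminant 4·(-166) = -664.
disc(K) = -664 = 83·(-8), so p = 83 is ramified.

ramifies in O_K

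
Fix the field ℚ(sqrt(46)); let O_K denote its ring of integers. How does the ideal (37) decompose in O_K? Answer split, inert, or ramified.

splits completely

Since 46 ≢ 1 mod 4, the ring of integers is ℤ[√46] with discriminant 4·46 = 184.
37 ∤ 184, so 37 is unramified.
(46/37) = 9^18 mod 37 = 1, giving Legendre symbol 1.
Legendre symbol 1 ⇒ 37 is split.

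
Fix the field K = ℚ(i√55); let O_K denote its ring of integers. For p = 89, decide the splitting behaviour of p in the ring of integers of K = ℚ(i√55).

89 splits in O_K

-55 mod 4 = 1, hence disc K = -55 and O_K = ℤ[(1+√-55)/2].
Since gcd(89, -55) = 1 the prime 89 does not ramify.
Euler's criterion: (-55)^44 mod 89 = 1. Thus (-55|89) = 1.
Legendre symbol 1 ⇒ 89 is split.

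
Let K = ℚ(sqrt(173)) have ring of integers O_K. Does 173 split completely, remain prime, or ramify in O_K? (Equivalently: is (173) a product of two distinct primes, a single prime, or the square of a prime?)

ramified

d = 173 ≡ 1 (mod 4), so O_K = ℤ[(1+√173)/2] and disc(K) = d = 173.
Ramification test: 173 | 173. The prime 173 ramifies in K.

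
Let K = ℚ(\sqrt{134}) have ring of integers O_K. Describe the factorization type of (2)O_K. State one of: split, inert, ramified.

d = 134 ≡ 2 (mod 4), so O_K = ℤ[√134] and disc(K) = 4d = 536.
2 divides disc(K) = 536, so 2 ramifies.

ramifies in O_K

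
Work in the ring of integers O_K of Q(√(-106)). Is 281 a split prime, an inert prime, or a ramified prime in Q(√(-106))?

-106 mod 4 = 2, hence disc K = 4·(-106) = -424 and O_K = ℤ[√-106].
disc(K) = -424 is not divisible by 281; 281 is unramified.
(-106/281) = 175^140 mod 281 = 1, giving Legendre symbol 1.
(-106/281) = 1, so 281 splits.

281 splits in O_K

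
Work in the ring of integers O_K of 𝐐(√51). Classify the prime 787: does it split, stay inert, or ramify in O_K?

p splits

d = 51 ≡ 3 (mod 4), so O_K = ℤ[√51] and disc(K) = 4d = 204.
disc(K) = 204 is not divisible by 787; 787 is unramified.
Legendre symbol by Euler's criterion: (51/787) ≡ 51^393 ≡ 1 (mod 787), i.e. (51/787) = 1.
d is a quadratic residue mod p, hence 787 splits in O_K.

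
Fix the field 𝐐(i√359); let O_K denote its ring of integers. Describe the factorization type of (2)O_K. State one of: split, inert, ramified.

-359 mod 4 = 1, hence disc K = -359 and O_K = ℤ[(1+√-359)/2].
Since gcd(2, -359) = 1 the prime 2 does not ramify.
d ≡ 1 (mod 8); the supplementary law gives 2 split.

split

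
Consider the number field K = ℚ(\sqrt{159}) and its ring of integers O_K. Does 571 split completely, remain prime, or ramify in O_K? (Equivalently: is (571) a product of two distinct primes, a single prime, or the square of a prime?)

Since 159 ≢ 1 mod 4, the ring of integers is ℤ[√159] with discriminant 4·159 = 636.
Since gcd(571, 636) = 1 the prime 571 does not ramify.
(159/571) = 159^285 mod 571 = 1, giving Legendre symbol 1.
Legendre symbol 1 ⇒ 571 is split.

571 splits in O_K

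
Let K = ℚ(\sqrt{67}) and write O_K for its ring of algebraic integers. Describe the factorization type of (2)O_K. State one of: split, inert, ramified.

ramifies in O_K

67 mod 4 = 3, hence disc K = 4·67 = 268 and O_K = ℤ[√67].
Ramification test: 2 | 268. The prime 2 ramifies in K.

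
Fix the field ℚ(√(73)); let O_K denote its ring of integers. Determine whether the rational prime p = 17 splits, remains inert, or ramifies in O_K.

Since 73 ≡ 1 mod 4, the ring of integers is ℤ[(1+√73)/2] with discriminant 73.
17 ∤ 73, so 17 is unramified.
(73/17) = 5^8 mod 17 = 16, giving Legendre symbol -1.
d is a non-residue mod p, hence 17 remains inert in O_K.

remains prime (inert)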